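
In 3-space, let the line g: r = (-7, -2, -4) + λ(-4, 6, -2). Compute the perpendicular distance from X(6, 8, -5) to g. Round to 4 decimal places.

Taking (-7, -2, -4) on g with direction v = (-4, 6, -2): w = X − (-7, -2, -4) = (13, 10, -1), and w × v = (-14, 30, 118).
Distance = |w × v| / |v| = √15020 / √56 ≈ 16.3772.

16.3772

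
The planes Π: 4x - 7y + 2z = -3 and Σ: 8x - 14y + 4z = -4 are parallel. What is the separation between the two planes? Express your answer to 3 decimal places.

0.120

Rescale Σ by 1/2: 4x - 7y + 2z = -2. Then distance = |-3 − (-2)| / √69 ≈ 0.120.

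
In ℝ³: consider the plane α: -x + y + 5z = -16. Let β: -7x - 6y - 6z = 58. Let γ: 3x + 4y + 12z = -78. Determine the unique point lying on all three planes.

Solving the 3×3 linear system -x + y + 5z = -16, -7x - 6y - 6z = 58, 3x + 4y + 12z = -78 (e.g. by elimination or Cramer's rule, determinant = 64) gives (-10, 9, -7).

(-10, 9, -7)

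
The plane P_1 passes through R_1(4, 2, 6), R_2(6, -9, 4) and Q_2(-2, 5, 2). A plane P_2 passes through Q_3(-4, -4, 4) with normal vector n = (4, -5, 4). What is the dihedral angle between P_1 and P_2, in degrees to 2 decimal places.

76.70

R_1R_2 = (2, -11, -2), R_1Q_2 = (-6, 3, -4); a normal to P_1 is R_1R_2 × R_1Q_2 = (50, 20, -60).
Using R_1: P_1 has equation 50x + 20y - 60z = -120.
P_2: n·r = n·Q_3 gives 4x - 5y + 4z = 20.
cos θ = |n₁·n₂| / (|n₁||n₂|) = |-140| / (√6500 · √57).
θ = arccos(0.23000) ≈ 76.70°.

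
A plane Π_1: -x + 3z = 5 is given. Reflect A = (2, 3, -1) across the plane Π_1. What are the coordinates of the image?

(0, 3, 5)

λ = (n·A − d)/|n|² = (-5 − 5)/10 = -1.
Reflection = A − 2λn = (2, 3, -1) − (-2)·(-1, 0, 3) = (0, 3, 5).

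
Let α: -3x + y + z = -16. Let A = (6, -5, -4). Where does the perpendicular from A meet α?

(3, -4, -3)

Foot = A − λn with λ = (n·A − d)/|n|² = (-27 − (-16))/11 = -1.
Foot = (6, -5, -4) − (-1)·(-3, 1, 1) = (3, -4, -3).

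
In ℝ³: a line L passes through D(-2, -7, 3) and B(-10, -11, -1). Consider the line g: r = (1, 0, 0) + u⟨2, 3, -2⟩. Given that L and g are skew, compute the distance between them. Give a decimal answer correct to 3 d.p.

A direction vector for L is B − D = (-8, -4, -4).
Common perpendicular direction n = (-8, -4, -4) × (2, 3, -2) = (20, -24, -16).
With w = (1, 0, 0) − (-2, -7, 3) = (3, 7, -3), w · n = -60.
Distance = |w · n| / |n| = |-60| / √1232 ≈ 1.709.

1.709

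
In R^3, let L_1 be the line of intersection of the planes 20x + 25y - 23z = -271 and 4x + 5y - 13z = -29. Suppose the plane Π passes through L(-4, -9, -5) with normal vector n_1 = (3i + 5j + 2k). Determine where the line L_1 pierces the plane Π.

Direction of L_1: (20, 25, -23) × (4, 5, -13) = (-210, 168, 0).
A point on L_1: solving the two plane equations with x = -17 gives (-17, 0, -3).
Π: n_1·r = n_1·L gives 3x + 5y + 2z = -67.
Substitute r = (-17, 0, -3) + t(-210, 168, 0) into the plane: -57 + 210t = -67, so t = -1/21.
Intersection: (-17, 0, -3) + (-1/21)·(-210, 168, 0) = (-7, -8, -3).

(-7, -8, -3)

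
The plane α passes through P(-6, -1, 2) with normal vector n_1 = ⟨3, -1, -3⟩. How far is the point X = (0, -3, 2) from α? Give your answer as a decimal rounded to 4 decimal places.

4.5883

α: n_1·r = n_1·P gives 3x - y - 3z = -23.
n·X − d = (3)·(0) + (-1)·(-3) + (-3)·(2) − (-23) = 20; |n| = √19.
Distance = |20| / √19 = 20/√19 ≈ 4.5883.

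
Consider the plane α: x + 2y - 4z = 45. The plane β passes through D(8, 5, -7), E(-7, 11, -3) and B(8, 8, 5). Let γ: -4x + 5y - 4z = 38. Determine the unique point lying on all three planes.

DE = (-15, 6, 4), DB = (0, 3, 12); a normal to β is DE × DB = (60, 180, -45).
Using D: β has equation 60x + 180y - 45z = 1695.
Solving the 3×3 linear system x + 2y - 4z = 45, 60x + 180y - 45z = 1695, -4x + 5y - 4z = 38 (e.g. by elimination or Cramer's rule, determinant = -3735) gives (5, 6, -7).

(5, 6, -7)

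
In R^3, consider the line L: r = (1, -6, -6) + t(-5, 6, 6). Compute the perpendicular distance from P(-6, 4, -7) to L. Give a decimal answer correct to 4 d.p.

8.2668

Taking (1, -6, -6) on L with direction v = (-5, 6, 6): w = P − (1, -6, -6) = (-7, 10, -1), and w × v = (66, 47, 8).
Distance = |w × v| / |v| = √6629 / √97 ≈ 8.2668.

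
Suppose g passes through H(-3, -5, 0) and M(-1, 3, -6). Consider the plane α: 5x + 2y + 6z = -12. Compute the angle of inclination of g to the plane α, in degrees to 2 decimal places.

6.99

A direction vector for g is M − H = (2, 8, -6).
sin θ = |n·v| / (|n||v|) = |-10| / (√65 · √104) = 0.12163.
θ ≈ 6.99°.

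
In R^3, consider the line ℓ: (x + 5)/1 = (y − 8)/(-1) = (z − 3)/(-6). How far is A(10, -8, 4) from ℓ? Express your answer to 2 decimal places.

21.58

ℓ has direction (1, -1, -6) through (-5, 8, 3).
Taking (-5, 8, 3) on ℓ with direction v = (1, -1, -6): w = A − (-5, 8, 3) = (15, -16, 1), and w × v = (97, 91, 1).
Distance = |w × v| / |v| = √17691 / √38 ≈ 21.58.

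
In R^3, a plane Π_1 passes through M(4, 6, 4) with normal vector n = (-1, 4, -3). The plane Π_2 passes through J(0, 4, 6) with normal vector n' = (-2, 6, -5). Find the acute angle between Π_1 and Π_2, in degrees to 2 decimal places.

4.18

Π_1: n·r = n·M gives -x + 4y - 3z = 8.
Π_2: n'·r = n'·J gives -2x + 6y - 5z = -6.
cos θ = |n₁·n₂| / (|n₁||n₂|) = |41| / (√26 · √65).
θ = arccos(0.99733) ≈ 4.18°.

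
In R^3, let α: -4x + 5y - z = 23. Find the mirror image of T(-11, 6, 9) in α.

λ = (n·T − d)/|n|² = (65 − 23)/42 = 1.
Reflection = T − 2λn = (-11, 6, 9) − 2·(-4, 5, -1) = (-3, -4, 11).

(-3, -4, 11)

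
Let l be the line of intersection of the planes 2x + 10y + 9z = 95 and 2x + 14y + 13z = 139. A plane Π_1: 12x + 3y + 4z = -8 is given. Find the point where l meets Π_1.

(-4, 4, 7)

Direction of l: (2, 10, 9) × (2, 14, 13) = (4, -8, 8).
A point on l: solving the two plane equations with x = 0 gives (0, -4, 15).
Substitute r = (0, -4, 15) + t(4, -8, 8) into the plane: 48 + 56t = -8, so t = -1.
Intersection: (0, -4, 15) + (-1)·(4, -8, 8) = (-4, 4, 7).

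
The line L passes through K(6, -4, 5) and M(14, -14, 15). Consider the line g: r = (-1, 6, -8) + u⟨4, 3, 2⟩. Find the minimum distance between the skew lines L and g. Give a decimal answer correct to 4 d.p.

A direction vector for L is M − K = (8, -10, 10).
Common perpendicular direction n = (8, -10, 10) × (4, 3, 2) = (-50, 24, 64).
With w = (-1, 6, -8) − (6, -4, 5) = (-7, 10, -13), w · n = -242.
Distance = |w · n| / |n| = |-242| / √7172 ≈ 2.8576.

2.8576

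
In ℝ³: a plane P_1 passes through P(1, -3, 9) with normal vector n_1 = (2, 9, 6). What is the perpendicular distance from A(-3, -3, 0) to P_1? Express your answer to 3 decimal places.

P_1: n_1·r = n_1·P gives 2x + 9y + 6z = 29.
n·A − d = (2)·(-3) + (9)·(-3) + (6)·(0) − 29 = -62; |n| = √121.
Distance = |-62| / √121 = 62/√121 ≈ 5.636.

5.636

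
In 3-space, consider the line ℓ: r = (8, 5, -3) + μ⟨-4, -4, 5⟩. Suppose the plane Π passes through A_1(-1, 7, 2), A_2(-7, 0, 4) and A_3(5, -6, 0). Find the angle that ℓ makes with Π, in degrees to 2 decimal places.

A_1A_2 = (-6, -7, 2), A_1A_3 = (6, -13, -2); a normal to Π is A_1A_2 × A_1A_3 = (40, 0, 120).
Using A_1: Π has equation 40x + 120z = 200.
sin θ = |n·v| / (|n||v|) = |440| / (√16000 · √57) = 0.46074.
θ ≈ 27.43°.

27.43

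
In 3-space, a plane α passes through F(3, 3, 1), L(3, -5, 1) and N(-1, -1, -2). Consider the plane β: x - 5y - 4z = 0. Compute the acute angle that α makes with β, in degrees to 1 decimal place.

54.1

FL = (0, -8, 0), FN = (-4, -4, -3); a normal to α is FL × FN = (24, 0, -32).
Using F: α has equation 24x - 32z = 40.
cos θ = |n₁·n₂| / (|n₁||n₂|) = |152| / (√1600 · √42).
θ = arccos(0.58635) ≈ 54.1°.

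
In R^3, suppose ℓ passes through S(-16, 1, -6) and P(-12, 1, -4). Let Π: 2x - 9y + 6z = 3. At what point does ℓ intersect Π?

A direction vector for ℓ is P − S = (4, 0, 2).
Substitute r = (-16, 1, -6) + t(4, 0, 2) into the plane: -77 + 20t = 3, so t = 4.
Intersection: (-16, 1, -6) + 4·(4, 0, 2) = (0, 1, 2).

(0, 1, 2)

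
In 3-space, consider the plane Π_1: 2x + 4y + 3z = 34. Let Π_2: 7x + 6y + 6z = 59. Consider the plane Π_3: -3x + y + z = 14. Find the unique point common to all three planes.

Solving the 3×3 linear system 2x + 4y + 3z = 34, 7x + 6y + 6z = 59, -3x + y + z = 14 (e.g. by elimination or Cramer's rule, determinant = -25) gives (-1, 3, 8).

(-1, 3, 8)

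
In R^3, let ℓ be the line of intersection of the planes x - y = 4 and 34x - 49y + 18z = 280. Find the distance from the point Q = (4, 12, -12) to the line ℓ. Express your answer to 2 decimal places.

23.15

Direction of ℓ: (1, -1, 0) × (34, -49, 18) = (-18, -18, -15).
A point on ℓ: solving the two plane equations with x = -8 gives (-8, -12, -2).
Taking (-8, -12, -2) on ℓ with direction v = (-18, -18, -15): w = Q − (-8, -12, -2) = (12, 24, -10), and w × v = (-540, 360, 216).
Distance = |w × v| / |v| = √467856 / √873 ≈ 23.15.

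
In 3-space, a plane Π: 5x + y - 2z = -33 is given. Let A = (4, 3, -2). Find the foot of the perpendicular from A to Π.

Foot = A − λn with λ = (n·A − d)/|n|² = (27 − (-33))/30 = 2.
Foot = (4, 3, -2) − 2·(5, 1, -2) = (-6, 1, 2).

(-6, 1, 2)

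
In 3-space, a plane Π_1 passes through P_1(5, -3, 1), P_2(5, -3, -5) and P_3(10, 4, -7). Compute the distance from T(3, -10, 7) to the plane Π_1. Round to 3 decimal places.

P_1P_2 = (0, 0, -6), P_1P_3 = (5, 7, -8); a normal to Π_1 is P_1P_2 × P_1P_3 = (42, -30, 0).
Using P_1: Π_1 has equation 42x - 30y = 300.
n·T − d = (42)·(3) + (-30)·(-10) + (0)·(7) − 300 = 126; |n| = √2664.
Distance = |126| / √2664 = 126/√2664 ≈ 2.441.

2.441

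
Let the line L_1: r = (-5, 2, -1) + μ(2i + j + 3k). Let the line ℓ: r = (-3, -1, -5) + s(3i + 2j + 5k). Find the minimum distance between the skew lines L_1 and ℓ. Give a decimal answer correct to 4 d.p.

Common perpendicular direction n = (2, 1, 3) × (3, 2, 5) = (-1, -1, 1).
With w = (-3, -1, -5) − (-5, 2, -1) = (2, -3, -4), w · n = -3.
Distance = |w · n| / |n| = |-3| / √3 ≈ 1.7321.

1.7321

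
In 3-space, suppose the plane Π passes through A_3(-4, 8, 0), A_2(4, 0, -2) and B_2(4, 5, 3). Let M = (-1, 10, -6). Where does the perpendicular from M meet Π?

(-4, 6, -2)

A_3A_2 = (8, -8, -2), A_3B_2 = (8, -3, 3); a normal to Π is A_3A_2 × A_3B_2 = (-30, -40, 40).
Using A_3: Π has equation -30x - 40y + 40z = -200.
Foot = M − λn with λ = (n·M − d)/|n|² = (-610 − (-200))/4100 = -1/10.
Foot = (-1, 10, -6) − (-1/10)·(-30, -40, 40) = (-4, 6, -2).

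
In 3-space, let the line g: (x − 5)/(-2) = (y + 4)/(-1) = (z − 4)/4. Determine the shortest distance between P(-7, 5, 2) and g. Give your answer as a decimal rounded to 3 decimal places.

g has direction (-2, -1, 4) through (5, -4, 4).
Taking (5, -4, 4) on g with direction v = (-2, -1, 4): w = P − (5, -4, 4) = (-12, 9, -2), and w × v = (34, 52, 30).
Distance = |w × v| / |v| = √4760 / √21 ≈ 15.055.

15.055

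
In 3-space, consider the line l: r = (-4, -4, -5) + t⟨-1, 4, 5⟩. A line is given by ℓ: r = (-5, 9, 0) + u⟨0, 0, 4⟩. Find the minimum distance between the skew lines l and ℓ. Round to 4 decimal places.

Common perpendicular direction n = (-1, 4, 5) × (0, 0, 4) = (16, 4, 0).
With w = (-5, 9, 0) − (-4, -4, -5) = (-1, 13, 5), w · n = 36.
Distance = |w · n| / |n| = |36| / √272 ≈ 2.1828.

2.1828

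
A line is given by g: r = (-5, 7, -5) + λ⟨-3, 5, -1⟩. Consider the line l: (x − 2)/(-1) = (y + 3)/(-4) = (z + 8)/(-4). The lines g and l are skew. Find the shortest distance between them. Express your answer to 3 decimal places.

3.471

l has direction (-1, -4, -4) through (2, -3, -8).
Common perpendicular direction n = (-3, 5, -1) × (-1, -4, -4) = (-24, -11, 17).
With w = (2, -3, -8) − (-5, 7, -5) = (7, -10, -3), w · n = -109.
Distance = |w · n| / |n| = |-109| / √986 ≈ 3.471.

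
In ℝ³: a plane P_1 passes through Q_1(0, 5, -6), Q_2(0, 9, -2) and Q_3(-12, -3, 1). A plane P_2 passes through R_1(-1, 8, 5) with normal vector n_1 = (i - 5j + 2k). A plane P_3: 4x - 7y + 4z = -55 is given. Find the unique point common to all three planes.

(-4, 5, -1)

Q_1Q_2 = (0, 4, 4), Q_1Q_3 = (-12, -8, 7); a normal to P_1 is Q_1Q_2 × Q_1Q_3 = (60, -48, 48).
Using Q_1: P_1 has equation 60x - 48y + 48z = -528.
P_2: n_1·r = n_1·R_1 gives x - 5y + 2z = -31.
Solving the 3×3 linear system 60x - 48y + 48z = -528, x - 5y + 2z = -31, 4x - 7y + 4z = -55 (e.g. by elimination or Cramer's rule, determinant = 72) gives (-4, 5, -1).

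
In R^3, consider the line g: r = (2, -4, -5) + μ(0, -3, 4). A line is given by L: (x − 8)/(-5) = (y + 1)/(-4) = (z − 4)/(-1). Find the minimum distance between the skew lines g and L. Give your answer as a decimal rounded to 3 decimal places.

L has direction (-5, -4, -1) through (8, -1, 4).
Common perpendicular direction n = (0, -3, 4) × (-5, -4, -1) = (19, -20, -15).
With w = (8, -1, 4) − (2, -4, -5) = (6, 3, 9), w · n = -81.
Distance = |w · n| / |n| = |-81| / √986 ≈ 2.580.

2.580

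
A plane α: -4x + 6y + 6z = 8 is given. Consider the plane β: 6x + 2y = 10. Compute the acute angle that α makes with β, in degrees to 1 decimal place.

78.3

cos θ = |n₁·n₂| / (|n₁||n₂|) = |-12| / (√88 · √40).
θ = arccos(0.20226) ≈ 78.3°.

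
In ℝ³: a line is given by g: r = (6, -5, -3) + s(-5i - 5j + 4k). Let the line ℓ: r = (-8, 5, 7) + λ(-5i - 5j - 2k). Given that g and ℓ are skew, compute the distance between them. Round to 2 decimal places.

16.97

Common perpendicular direction n = (-5, -5, 4) × (-5, -5, -2) = (30, -30, 0).
With w = (-8, 5, 7) − (6, -5, -3) = (-14, 10, 10), w · n = -720.
Distance = |w · n| / |n| = |-720| / √1800 ≈ 16.97.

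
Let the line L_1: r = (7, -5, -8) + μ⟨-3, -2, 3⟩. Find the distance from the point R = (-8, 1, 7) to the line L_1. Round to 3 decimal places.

14.473

Taking (7, -5, -8) on L_1 with direction v = (-3, -2, 3): w = R − (7, -5, -8) = (-15, 6, 15), and w × v = (48, 0, 48).
Distance = |w × v| / |v| = √4608 / √22 ≈ 14.473.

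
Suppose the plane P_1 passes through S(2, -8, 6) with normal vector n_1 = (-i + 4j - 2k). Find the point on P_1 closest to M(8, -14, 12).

(6, -6, 8)

P_1: n_1·r = n_1·S gives -x + 4y - 2z = -46.
Foot = M − λn with λ = (n·M − d)/|n|² = (-88 − (-46))/21 = -2.
Foot = (8, -14, 12) − (-2)·(-1, 4, -2) = (6, -6, 8).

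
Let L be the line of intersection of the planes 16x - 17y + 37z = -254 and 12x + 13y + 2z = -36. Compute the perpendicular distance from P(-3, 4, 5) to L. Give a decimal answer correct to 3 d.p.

7.992

Direction of L: (16, -17, 37) × (12, 13, 2) = (-515, 412, 412).
A point on L: solving the two plane equations with x = -2 gives (-2, 0, -6).
Taking (-2, 0, -6) on L with direction v = (-515, 412, 412): w = P − (-2, 0, -6) = (-1, 4, 11), and w × v = (-2884, -5253, 1648).
Distance = |w × v| / |v| = √38627369 / √604713 ≈ 7.992.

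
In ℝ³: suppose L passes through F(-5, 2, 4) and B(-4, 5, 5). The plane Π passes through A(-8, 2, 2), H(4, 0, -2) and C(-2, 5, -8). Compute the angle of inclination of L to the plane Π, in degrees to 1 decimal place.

82.2

A direction vector for L is B − F = (1, 3, 1).
AH = (12, -2, -4), AC = (6, 3, -10); a normal to Π is AH × AC = (32, 96, 48).
Using A: Π has equation 32x + 96y + 48z = 32.
sin θ = |n·v| / (|n||v|) = |368| / (√12544 · √11) = 0.99068.
θ ≈ 82.2°.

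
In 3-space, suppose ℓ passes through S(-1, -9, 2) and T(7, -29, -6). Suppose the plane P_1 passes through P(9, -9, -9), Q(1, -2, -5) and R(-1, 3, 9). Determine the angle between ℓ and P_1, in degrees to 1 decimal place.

A direction vector for ℓ is T − S = (8, -20, -8).
PQ = (-8, 7, 4), PR = (-10, 12, 18); a normal to P_1 is PQ × PR = (78, 104, -26).
Using P: P_1 has equation 78x + 104y - 26z = 0.
sin θ = |n·v| / (|n||v|) = |-1248| / (√17576 · √528) = 0.40967.
θ ≈ 24.2°.

24.2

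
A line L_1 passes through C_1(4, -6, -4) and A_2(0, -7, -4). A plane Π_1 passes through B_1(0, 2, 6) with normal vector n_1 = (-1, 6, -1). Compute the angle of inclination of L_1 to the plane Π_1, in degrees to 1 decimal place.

A direction vector for L_1 is A_2 − C_1 = (-4, -1, 0).
Π_1: n_1·r = n_1·B_1 gives -x + 6y - z = 6.
sin θ = |n·v| / (|n||v|) = |-2| / (√38 · √17) = 0.07869.
θ ≈ 4.5°.

4.5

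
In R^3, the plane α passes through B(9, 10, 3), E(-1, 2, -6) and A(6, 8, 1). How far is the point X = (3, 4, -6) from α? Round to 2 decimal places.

BE = (-10, -8, -9), BA = (-3, -2, -2); a normal to α is BE × BA = (-2, 7, -4).
Using B: α has equation -2x + 7y - 4z = 40.
n·X − d = (-2)·(3) + (7)·(4) + (-4)·(-6) − 40 = 6; |n| = √69.
Distance = |6| / √69 = 6/√69 ≈ 0.72.

0.72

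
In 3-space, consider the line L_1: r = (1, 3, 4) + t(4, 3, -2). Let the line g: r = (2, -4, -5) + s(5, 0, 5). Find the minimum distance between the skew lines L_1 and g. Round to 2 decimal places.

Common perpendicular direction n = (4, 3, -2) × (5, 0, 5) = (15, -30, -15).
With w = (2, -4, -5) − (1, 3, 4) = (1, -7, -9), w · n = 360.
Distance = |w · n| / |n| = |360| / √1350 ≈ 9.80.

9.80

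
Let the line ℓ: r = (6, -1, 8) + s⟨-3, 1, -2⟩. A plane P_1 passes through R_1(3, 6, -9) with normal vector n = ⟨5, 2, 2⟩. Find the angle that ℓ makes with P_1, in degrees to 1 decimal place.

P_1: n·r = n·R_1 gives 5x + 2y + 2z = 9.
sin θ = |n·v| / (|n||v|) = |-17| / (√33 · √14) = 0.79091.
θ ≈ 52.3°.

52.3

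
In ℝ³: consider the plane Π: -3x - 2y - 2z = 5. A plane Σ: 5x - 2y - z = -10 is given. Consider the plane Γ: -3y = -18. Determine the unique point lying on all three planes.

(-1, 6, -7)

Solving the 3×3 linear system -3x - 2y - 2z = 5, 5x - 2y - z = -10, -3y = -18 (e.g. by elimination or Cramer's rule, determinant = 39) gives (-1, 6, -7).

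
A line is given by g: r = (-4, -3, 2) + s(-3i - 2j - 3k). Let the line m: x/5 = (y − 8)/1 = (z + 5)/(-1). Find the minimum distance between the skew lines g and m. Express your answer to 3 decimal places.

m has direction (5, 1, -1) through (0, 8, -5).
Common perpendicular direction n = (-3, -2, -3) × (5, 1, -1) = (5, -18, 7).
With w = (0, 8, -5) − (-4, -3, 2) = (4, 11, -7), w · n = -227.
Distance = |w · n| / |n| = |-227| / √398 ≈ 11.378.

11.378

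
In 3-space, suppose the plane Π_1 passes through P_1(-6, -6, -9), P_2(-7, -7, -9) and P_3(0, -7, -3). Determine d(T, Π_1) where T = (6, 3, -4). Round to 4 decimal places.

P_1P_2 = (-1, -1, 0), P_1P_3 = (6, -1, 6); a normal to Π_1 is P_1P_2 × P_1P_3 = (-6, 6, 7).
Using P_1: Π_1 has equation -6x + 6y + 7z = -63.
n·T − d = (-6)·(6) + (6)·(3) + (7)·(-4) − (-63) = 17; |n| = √121.
Distance = |17| / √121 = 17/√121 ≈ 1.5455.

1.5455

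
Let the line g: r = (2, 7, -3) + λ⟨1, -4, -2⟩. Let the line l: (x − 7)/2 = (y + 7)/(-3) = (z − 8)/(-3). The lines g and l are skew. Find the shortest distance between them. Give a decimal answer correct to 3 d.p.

12.573

l has direction (2, -3, -3) through (7, -7, 8).
Common perpendicular direction n = (1, -4, -2) × (2, -3, -3) = (6, -1, 5).
With w = (7, -7, 8) − (2, 7, -3) = (5, -14, 11), w · n = 99.
Distance = |w · n| / |n| = |99| / √62 ≈ 12.573.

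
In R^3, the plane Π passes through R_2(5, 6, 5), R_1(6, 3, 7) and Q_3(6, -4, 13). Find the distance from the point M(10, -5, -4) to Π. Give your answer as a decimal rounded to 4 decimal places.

R_2R_1 = (1, -3, 2), R_2Q_3 = (1, -10, 8); a normal to Π is R_2R_1 × R_2Q_3 = (-4, -6, -7).
Using R_2: Π has equation -4x - 6y - 7z = -91.
n·M − d = (-4)·(10) + (-6)·(-5) + (-7)·(-4) − (-91) = 109; |n| = √101.
Distance = |109| / √101 = 109/√101 ≈ 10.8459.

10.8459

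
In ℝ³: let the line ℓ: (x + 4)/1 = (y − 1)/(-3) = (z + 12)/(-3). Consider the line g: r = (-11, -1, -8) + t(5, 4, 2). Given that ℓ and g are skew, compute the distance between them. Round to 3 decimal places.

ℓ has direction (1, -3, -3) through (-4, 1, -12).
Common perpendicular direction n = (1, -3, -3) × (5, 4, 2) = (6, -17, 19).
With w = (-11, -1, -8) − (-4, 1, -12) = (-7, -2, 4), w · n = 68.
Distance = |w · n| / |n| = |68| / √686 ≈ 2.596.

2.596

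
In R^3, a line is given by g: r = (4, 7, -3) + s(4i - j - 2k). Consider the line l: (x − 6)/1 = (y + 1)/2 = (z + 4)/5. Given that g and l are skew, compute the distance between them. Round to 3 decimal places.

6.935

l has direction (1, 2, 5) through (6, -1, -4).
Common perpendicular direction n = (4, -1, -2) × (1, 2, 5) = (-1, -22, 9).
With w = (6, -1, -4) − (4, 7, -3) = (2, -8, -1), w · n = 165.
Distance = |w · n| / |n| = |165| / √566 ≈ 6.935.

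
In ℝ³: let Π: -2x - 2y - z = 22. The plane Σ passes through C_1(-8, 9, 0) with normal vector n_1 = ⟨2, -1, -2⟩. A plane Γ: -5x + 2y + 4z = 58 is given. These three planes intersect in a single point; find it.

Σ: n_1·r = n_1·C_1 gives 2x - y - 2z = -25.
Solving the 3×3 linear system -2x - 2y - z = 22, 2x - y - 2z = -25, -5x + 2y + 4z = 58 (e.g. by elimination or Cramer's rule, determinant = -3) gives (-8, -7, 8).

(-8, -7, 8)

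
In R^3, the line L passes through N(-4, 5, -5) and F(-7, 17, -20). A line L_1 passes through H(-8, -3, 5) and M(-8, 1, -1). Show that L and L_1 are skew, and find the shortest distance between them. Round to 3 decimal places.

A direction vector for L is F − N = (-3, 12, -15).
A direction vector for L_1 is M − H = (0, 4, -6).
Common perpendicular direction n = (-3, 12, -15) × (0, 4, -6) = (-12, -18, -12).
With w = (-8, -3, 5) − (-4, 5, -5) = (-4, -8, 10), w · n = 72.
Since n ≠ 0 the lines are not parallel, and w · n = 72 ≠ 0 so they do not intersect; hence they are skew.
Distance = |w · n| / |n| = |72| / √612 ≈ 2.910.

2.910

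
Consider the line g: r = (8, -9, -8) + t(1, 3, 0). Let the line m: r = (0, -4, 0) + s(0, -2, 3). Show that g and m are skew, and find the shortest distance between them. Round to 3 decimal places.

Common perpendicular direction n = (1, 3, 0) × (0, -2, 3) = (9, -3, -2).
With w = (0, -4, 0) − (8, -9, -8) = (-8, 5, 8), w · n = -103.
Since n ≠ 0 the lines are not parallel, and w · n = -103 ≠ 0 so they do not intersect; hence they are skew.
Distance = |w · n| / |n| = |-103| / √94 ≈ 10.624.

10.624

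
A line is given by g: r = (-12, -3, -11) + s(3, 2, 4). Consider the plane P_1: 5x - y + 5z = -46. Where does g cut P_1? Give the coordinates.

(-6, 1, -3)

Substitute r = (-12, -3, -11) + t(3, 2, 4) into the plane: -112 + 33t = -46, so t = 2.
Intersection: (-12, -3, -11) + 2·(3, 2, 4) = (-6, 1, -3).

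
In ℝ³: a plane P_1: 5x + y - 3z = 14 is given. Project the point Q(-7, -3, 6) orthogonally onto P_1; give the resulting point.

Foot = Q − λn with λ = (n·Q − d)/|n|² = (-56 − 14)/35 = -2.
Foot = (-7, -3, 6) − (-2)·(5, 1, -3) = (3, -1, 0).

(3, -1, 0)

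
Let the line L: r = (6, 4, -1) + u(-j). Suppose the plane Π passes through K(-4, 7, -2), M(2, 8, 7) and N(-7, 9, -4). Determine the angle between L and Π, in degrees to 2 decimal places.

30.96

KM = (6, 1, 9), KN = (-3, 2, -2); a normal to Π is KM × KN = (-20, -15, 15).
Using K: Π has equation -20x - 15y + 15z = -55.
sin θ = |n·v| / (|n||v|) = |15| / (√850 · √1) = 0.51450.
θ ≈ 30.96°.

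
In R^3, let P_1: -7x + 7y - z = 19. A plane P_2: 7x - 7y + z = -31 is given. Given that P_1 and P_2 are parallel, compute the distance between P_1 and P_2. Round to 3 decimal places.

Rescale P_2 by 1/(-1): -7x + 7y - z = 31. Then distance = |19 − 31| / √99 ≈ 1.206.

1.206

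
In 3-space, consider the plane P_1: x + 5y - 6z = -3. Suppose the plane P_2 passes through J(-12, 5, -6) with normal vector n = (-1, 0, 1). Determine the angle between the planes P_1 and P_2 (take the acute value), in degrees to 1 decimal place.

51.1

P_2: n·r = n·J gives -x + z = 6.
cos θ = |n₁·n₂| / (|n₁||n₂|) = |-7| / (√62 · √2).
θ = arccos(0.62862) ≈ 51.1°.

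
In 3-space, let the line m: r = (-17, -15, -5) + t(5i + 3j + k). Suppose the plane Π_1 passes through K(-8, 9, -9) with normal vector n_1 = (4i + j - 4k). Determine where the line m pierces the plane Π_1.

(3, -3, -1)

Π_1: n_1·r = n_1·K gives 4x + y - 4z = 13.
Substitute r = (-17, -15, -5) + t(5, 3, 1) into the plane: -63 + 19t = 13, so t = 4.
Intersection: (-17, -15, -5) + 4·(5, 3, 1) = (3, -3, -1).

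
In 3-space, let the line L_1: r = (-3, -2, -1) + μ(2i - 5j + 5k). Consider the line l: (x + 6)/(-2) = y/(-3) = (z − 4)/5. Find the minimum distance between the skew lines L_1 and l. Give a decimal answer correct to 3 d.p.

3.273

l has direction (-2, -3, 5) through (-6, 0, 4).
Common perpendicular direction n = (2, -5, 5) × (-2, -3, 5) = (-10, -20, -16).
With w = (-6, 0, 4) − (-3, -2, -1) = (-3, 2, 5), w · n = -90.
Distance = |w · n| / |n| = |-90| / √756 ≈ 3.273.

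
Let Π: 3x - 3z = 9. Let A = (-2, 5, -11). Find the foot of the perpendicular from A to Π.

Foot = A − λn with λ = (n·A − d)/|n|² = (27 − 9)/18 = 1.
Foot = (-2, 5, -11) − 1·(3, 0, -3) = (-5, 5, -8).

(-5, 5, -8)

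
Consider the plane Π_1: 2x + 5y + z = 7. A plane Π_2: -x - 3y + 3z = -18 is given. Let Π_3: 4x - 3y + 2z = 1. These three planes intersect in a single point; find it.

Solving the 3×3 linear system 2x + 5y + z = 7, -x - 3y + 3z = -18, 4x - 3y + 2z = 1 (e.g. by elimination or Cramer's rule, determinant = 91) gives (3, 1, -4).

(3, 1, -4)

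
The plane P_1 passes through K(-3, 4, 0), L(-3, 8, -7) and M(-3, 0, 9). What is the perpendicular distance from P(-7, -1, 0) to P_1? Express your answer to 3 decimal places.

KL = (0, 4, -7), KM = (0, -4, 9); a normal to P_1 is KL × KM = (8, 0, 0).
Using K: P_1 has equation 8x = -24.
n·P − d = (8)·(-7) + (0)·(-1) + (0)·(0) − (-24) = -32; |n| = √64.
Distance = |-32| / √64 = 32/√64 ≈ 4.000.

4.000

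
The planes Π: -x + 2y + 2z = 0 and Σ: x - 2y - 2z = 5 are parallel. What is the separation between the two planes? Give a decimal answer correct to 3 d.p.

Rescale Σ by 1/(-1): -x + 2y + 2z = -5. Then distance = |0 − (-5)| / √9 ≈ 1.667.

1.667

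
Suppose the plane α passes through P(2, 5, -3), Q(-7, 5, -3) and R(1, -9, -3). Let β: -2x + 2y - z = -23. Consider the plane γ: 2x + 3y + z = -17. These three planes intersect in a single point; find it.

(5, -8, -3)

PQ = (-9, 0, 0), PR = (-1, -14, 0); a normal to α is PQ × PR = (0, 0, 126).
Using P: α has equation 126z = -378.
Solving the 3×3 linear system 126z = -378, -2x + 2y - z = -23, 2x + 3y + z = -17 (e.g. by elimination or Cramer's rule, determinant = -1260) gives (5, -8, -3).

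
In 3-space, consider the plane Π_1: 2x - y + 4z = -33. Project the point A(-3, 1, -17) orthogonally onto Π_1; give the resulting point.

(1, -1, -9)

Foot = A − λn with λ = (n·A − d)/|n|² = (-75 − (-33))/21 = -2.
Foot = (-3, 1, -17) − (-2)·(2, -1, 4) = (1, -1, -9).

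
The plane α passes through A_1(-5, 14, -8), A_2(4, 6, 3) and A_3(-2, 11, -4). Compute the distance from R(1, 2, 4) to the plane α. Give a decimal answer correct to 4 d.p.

1.3765

A_1A_2 = (9, -8, 11), A_1A_3 = (3, -3, 4); a normal to α is A_1A_2 × A_1A_3 = (1, -3, -3).
Using A_1: α has equation x - 3y - 3z = -23.
n·R − d = (1)·(1) + (-3)·(2) + (-3)·(4) − (-23) = 6; |n| = √19.
Distance = |6| / √19 = 6/√19 ≈ 1.3765.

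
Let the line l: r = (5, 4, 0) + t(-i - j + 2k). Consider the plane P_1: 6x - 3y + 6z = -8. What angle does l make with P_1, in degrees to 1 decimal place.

sin θ = |n·v| / (|n||v|) = |9| / (√81 · √6) = 0.40825.
θ ≈ 24.1°.

24.1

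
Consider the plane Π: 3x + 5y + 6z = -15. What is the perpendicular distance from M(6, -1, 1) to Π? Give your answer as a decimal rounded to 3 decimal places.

4.064

n·M − d = (3)·(6) + (5)·(-1) + (6)·(1) − (-15) = 34; |n| = √70.
Distance = |34| / √70 = 34/√70 ≈ 4.064.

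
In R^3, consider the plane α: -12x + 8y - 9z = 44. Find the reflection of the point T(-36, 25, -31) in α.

λ = (n·T − d)/|n|² = (911 − 44)/289 = 3.
Reflection = T − 2λn = (-36, 25, -31) − 6·(-12, 8, -9) = (36, -23, 23).

(36, -23, 23)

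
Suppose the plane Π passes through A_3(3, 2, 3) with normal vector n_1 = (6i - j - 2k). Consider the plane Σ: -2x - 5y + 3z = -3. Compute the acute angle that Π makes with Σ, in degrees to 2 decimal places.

Π: n_1·r = n_1·A_3 gives 6x - y - 2z = 10.
cos θ = |n₁·n₂| / (|n₁||n₂|) = |-13| / (√41 · √38).
θ = arccos(0.32935) ≈ 70.77°.

70.77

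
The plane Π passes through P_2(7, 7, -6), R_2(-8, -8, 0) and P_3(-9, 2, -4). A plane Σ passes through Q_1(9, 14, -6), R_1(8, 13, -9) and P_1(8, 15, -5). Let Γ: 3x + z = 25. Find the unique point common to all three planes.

P_2R_2 = (-15, -15, 6), P_2P_3 = (-16, -5, 2); a normal to Π is P_2R_2 × P_2P_3 = (0, -66, -165).
Using P_2: Π has equation -66y - 165z = 528.
Q_1R_1 = (-1, -1, -3), Q_1P_1 = (-1, 1, 1); a normal to Σ is Q_1R_1 × Q_1P_1 = (2, 4, -2).
Using Q_1: Σ has equation 2x + 4y - 2z = 86.
Solving the 3×3 linear system -66y - 165z = 528, 2x + 4y - 2z = 86, 3x + z = 25 (e.g. by elimination or Cramer's rule, determinant = 2508) gives (11, 12, -8).

(11, 12, -8)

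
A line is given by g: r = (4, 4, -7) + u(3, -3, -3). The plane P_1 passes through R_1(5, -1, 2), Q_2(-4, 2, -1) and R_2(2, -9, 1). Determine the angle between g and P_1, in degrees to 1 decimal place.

R_1Q_2 = (-9, 3, -3), R_1R_2 = (-3, -8, -1); a normal to P_1 is R_1Q_2 × R_1R_2 = (-27, 0, 81).
Using R_1: P_1 has equation -27x + 81z = 27.
sin θ = |n·v| / (|n||v|) = |-324| / (√7290 · √27) = 0.73030.
θ ≈ 46.9°.

46.9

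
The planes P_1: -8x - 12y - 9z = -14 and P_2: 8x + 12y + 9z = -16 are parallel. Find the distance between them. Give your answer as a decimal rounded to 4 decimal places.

1.7647

Rescale P_2 by 1/(-1): -8x - 12y - 9z = 16. Then distance = |-14 − 16| / √289 ≈ 1.7647.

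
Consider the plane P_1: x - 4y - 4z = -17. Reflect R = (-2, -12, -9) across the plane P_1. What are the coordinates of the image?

(-8, 12, 15)

λ = (n·R − d)/|n|² = (82 − (-17))/33 = 3.
Reflection = R − 2λn = (-2, -12, -9) − 6·(1, -4, -4) = (-8, 12, 15).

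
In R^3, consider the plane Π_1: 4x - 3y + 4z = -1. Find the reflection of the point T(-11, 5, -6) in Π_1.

λ = (n·T − d)/|n|² = (-83 − (-1))/41 = -2.
Reflection = T − 2λn = (-11, 5, -6) − (-4)·(4, -3, 4) = (5, -7, 10).

(5, -7, 10)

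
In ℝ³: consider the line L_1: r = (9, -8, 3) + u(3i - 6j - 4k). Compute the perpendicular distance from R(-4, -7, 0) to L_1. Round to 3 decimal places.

Taking (9, -8, 3) on L_1 with direction v = (3, -6, -4): w = R − (9, -8, 3) = (-13, 1, -3), and w × v = (-22, -61, 75).
Distance = |w × v| / |v| = √9830 / √61 ≈ 12.694.

12.694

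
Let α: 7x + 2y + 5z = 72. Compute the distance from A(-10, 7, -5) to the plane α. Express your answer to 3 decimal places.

17.324

n·A − d = (7)·(-10) + (2)·(7) + (5)·(-5) − 72 = -153; |n| = √78.
Distance = |-153| / √78 = 153/√78 ≈ 17.324.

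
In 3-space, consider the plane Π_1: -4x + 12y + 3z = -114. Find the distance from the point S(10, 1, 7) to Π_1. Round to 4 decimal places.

n·S − d = (-4)·(10) + (12)·(1) + (3)·(7) − (-114) = 107; |n| = √169.
Distance = |107| / √169 = 107/√169 ≈ 8.2308.

8.2308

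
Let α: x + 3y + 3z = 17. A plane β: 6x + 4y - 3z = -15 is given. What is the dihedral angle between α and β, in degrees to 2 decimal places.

74.67

cos θ = |n₁·n₂| / (|n₁||n₂|) = |9| / (√19 · √61).
θ = arccos(0.26436) ≈ 74.67°.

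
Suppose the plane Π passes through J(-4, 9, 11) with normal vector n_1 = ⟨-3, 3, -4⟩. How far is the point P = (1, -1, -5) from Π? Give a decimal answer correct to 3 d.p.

3.258

Π: n_1·r = n_1·J gives -3x + 3y - 4z = -5.
n·P − d = (-3)·(1) + (3)·(-1) + (-4)·(-5) − (-5) = 19; |n| = √34.
Distance = |19| / √34 = 19/√34 ≈ 3.258.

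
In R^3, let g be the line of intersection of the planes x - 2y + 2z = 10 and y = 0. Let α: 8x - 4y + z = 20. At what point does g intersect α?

Direction of g: (1, -2, 2) × (0, 1, 0) = (-2, 0, 1).
A point on g: solving the two plane equations with x = 0 gives (0, 0, 5).
Substitute r = (0, 0, 5) + t(-2, 0, 1) into the plane: 5 + (-15)t = 20, so t = -1.
Intersection: (0, 0, 5) + (-1)·(-2, 0, 1) = (2, 0, 4).

(2, 0, 4)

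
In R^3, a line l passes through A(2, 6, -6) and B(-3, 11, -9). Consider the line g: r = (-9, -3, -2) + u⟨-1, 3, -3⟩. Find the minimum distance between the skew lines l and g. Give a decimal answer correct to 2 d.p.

8.01

A direction vector for l is B − A = (-5, 5, -3).
Common perpendicular direction n = (-5, 5, -3) × (-1, 3, -3) = (-6, -12, -10).
With w = (-9, -3, -2) − (2, 6, -6) = (-11, -9, 4), w · n = 134.
Distance = |w · n| / |n| = |134| / √280 ≈ 8.01.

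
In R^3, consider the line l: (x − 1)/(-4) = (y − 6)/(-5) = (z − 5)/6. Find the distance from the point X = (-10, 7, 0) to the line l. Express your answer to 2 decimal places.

l has direction (-4, -5, 6) through (1, 6, 5).
Taking (1, 6, 5) on l with direction v = (-4, -5, 6): w = X − (1, 6, 5) = (-11, 1, -5), and w × v = (-19, 86, 59).
Distance = |w × v| / |v| = √11238 / √77 ≈ 12.08.

12.08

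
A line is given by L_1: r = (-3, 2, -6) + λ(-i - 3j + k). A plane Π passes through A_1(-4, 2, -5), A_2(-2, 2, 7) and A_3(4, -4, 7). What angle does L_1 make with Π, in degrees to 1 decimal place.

61.9

A_1A_2 = (2, 0, 12), A_1A_3 = (8, -6, 12); a normal to Π is A_1A_2 × A_1A_3 = (72, 72, -12).
Using A_1: Π has equation 72x + 72y - 12z = -84.
sin θ = |n·v| / (|n||v|) = |-300| / (√10512 · √11) = 0.88223.
θ ≈ 61.9°.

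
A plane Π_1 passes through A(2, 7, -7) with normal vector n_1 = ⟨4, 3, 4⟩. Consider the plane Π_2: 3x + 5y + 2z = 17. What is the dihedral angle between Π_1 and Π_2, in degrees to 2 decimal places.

Π_1: n_1·r = n_1·A gives 4x + 3y + 4z = 1.
cos θ = |n₁·n₂| / (|n₁||n₂|) = |35| / (√41 · √38).
θ = arccos(0.88672) ≈ 27.54°.

27.54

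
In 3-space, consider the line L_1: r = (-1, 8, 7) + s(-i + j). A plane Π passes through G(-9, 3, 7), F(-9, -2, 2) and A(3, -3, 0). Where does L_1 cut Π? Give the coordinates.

GF = (0, -5, -5), GA = (12, -6, -7); a normal to Π is GF × GA = (5, -60, 60).
Using G: Π has equation 5x - 60y + 60z = 195.
Substitute r = (-1, 8, 7) + t(-1, 1, 0) into the plane: -65 + (-65)t = 195, so t = -4.
Intersection: (-1, 8, 7) + (-4)·(-1, 1, 0) = (3, 4, 7).

(3, 4, 7)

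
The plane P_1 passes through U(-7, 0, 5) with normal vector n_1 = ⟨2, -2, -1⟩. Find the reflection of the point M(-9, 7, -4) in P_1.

P_1: n_1·r = n_1·U gives 2x - 2y - z = -19.
λ = (n·M − d)/|n|² = (-28 − (-19))/9 = -1.
Reflection = M − 2λn = (-9, 7, -4) − (-2)·(2, -2, -1) = (-5, 3, -6).

(-5, 3, -6)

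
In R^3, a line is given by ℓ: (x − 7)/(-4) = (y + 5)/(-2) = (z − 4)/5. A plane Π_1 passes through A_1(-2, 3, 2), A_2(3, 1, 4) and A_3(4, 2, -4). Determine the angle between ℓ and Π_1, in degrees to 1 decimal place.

20.4

ℓ has direction (-4, -2, 5) through (7, -5, 4).
A_1A_2 = (5, -2, 2), A_1A_3 = (6, -1, -6); a normal to Π_1 is A_1A_2 × A_1A_3 = (14, 42, 7).
Using A_1: Π_1 has equation 14x + 42y + 7z = 112.
sin θ = |n·v| / (|n||v|) = |-105| / (√2009 · √45) = 0.34922.
θ ≈ 20.4°.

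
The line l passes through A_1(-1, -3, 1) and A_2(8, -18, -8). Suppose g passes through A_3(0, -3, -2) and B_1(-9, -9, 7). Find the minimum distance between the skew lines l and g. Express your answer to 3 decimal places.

1.414

A direction vector for l is A_2 − A_1 = (9, -15, -9).
A direction vector for g is B_1 − A_3 = (-9, -6, 9).
Common perpendicular direction n = (9, -15, -9) × (-9, -6, 9) = (-189, 0, -189).
With w = (0, -3, -2) − (-1, -3, 1) = (1, 0, -3), w · n = 378.
Distance = |w · n| / |n| = |378| / √71442 ≈ 1.414.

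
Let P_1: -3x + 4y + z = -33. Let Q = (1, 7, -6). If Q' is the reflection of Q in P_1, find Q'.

λ = (n·Q − d)/|n|² = (19 − (-33))/26 = 2.
Reflection = Q − 2λn = (1, 7, -6) − 4·(-3, 4, 1) = (13, -9, -10).

(13, -9, -10)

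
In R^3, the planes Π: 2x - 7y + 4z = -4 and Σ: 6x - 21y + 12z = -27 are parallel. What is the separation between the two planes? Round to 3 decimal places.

Rescale Σ by 1/3: 2x - 7y + 4z = -9. Then distance = |-4 − (-9)| / √69 ≈ 0.602.

0.602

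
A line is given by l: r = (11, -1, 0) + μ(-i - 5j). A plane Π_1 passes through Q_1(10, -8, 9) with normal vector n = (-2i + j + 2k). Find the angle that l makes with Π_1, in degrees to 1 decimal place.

11.3

Π_1: n·r = n·Q_1 gives -2x + y + 2z = -10.
sin θ = |n·v| / (|n||v|) = |-3| / (√9 · √26) = 0.19612.
θ ≈ 11.3°.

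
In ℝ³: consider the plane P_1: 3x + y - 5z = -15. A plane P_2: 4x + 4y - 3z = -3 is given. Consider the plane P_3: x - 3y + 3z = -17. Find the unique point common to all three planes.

(-5, 5, 1)

Solving the 3×3 linear system 3x + y - 5z = -15, 4x + 4y - 3z = -3, x - 3y + 3z = -17 (e.g. by elimination or Cramer's rule, determinant = 74) gives (-5, 5, 1).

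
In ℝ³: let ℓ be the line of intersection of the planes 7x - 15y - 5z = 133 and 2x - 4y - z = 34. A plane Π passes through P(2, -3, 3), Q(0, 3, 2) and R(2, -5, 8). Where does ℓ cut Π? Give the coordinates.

Direction of ℓ: (7, -15, -5) × (2, -4, -1) = (-5, -3, 2).
A point on ℓ: solving the two plane equations with x = -1 gives (-1, -8, -4).
PQ = (-2, 6, -1), PR = (0, -2, 5); a normal to Π is PQ × PR = (28, 10, 4).
Using P: Π has equation 28x + 10y + 4z = 38.
Substitute r = (-1, -8, -4) + t(-5, -3, 2) into the plane: -124 + (-162)t = 38, so t = -1.
Intersection: (-1, -8, -4) + (-1)·(-5, -3, 2) = (4, -5, -6).

(4, -5, -6)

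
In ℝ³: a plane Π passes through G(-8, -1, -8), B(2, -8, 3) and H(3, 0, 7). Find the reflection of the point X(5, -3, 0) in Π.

(-3, -5, 6)

GB = (10, -7, 11), GH = (11, 1, 15); a normal to Π is GB × GH = (-116, -29, 87).
Using G: Π has equation -116x - 29y + 87z = 261.
λ = (n·X − d)/|n|² = (-493 − 261)/21866 = -1/29.
Reflection = X − 2λn = (5, -3, 0) − (-2/29)·(-116, -29, 87) = (-3, -5, 6).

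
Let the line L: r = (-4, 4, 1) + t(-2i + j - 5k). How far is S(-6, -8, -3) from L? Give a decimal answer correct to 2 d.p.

Taking (-4, 4, 1) on L with direction v = (-2, 1, -5): w = S − (-4, 4, 1) = (-2, -12, -4), and w × v = (64, -2, -26).
Distance = |w × v| / |v| = √4776 / √30 ≈ 12.62.

12.62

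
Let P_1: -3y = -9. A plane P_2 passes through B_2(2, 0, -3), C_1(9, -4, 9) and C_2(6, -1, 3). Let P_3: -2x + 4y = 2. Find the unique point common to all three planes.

B_2C_1 = (7, -4, 12), B_2C_2 = (4, -1, 6); a normal to P_2 is B_2C_1 × B_2C_2 = (-12, 6, 9).
Using B_2: P_2 has equation -12x + 6y + 9z = -51.
Solving the 3×3 linear system -3y = -9, -12x + 6y + 9z = -51, -2x + 4y = 2 (e.g. by elimination or Cramer's rule, determinant = 54) gives (5, 3, -1).

(5, 3, -1)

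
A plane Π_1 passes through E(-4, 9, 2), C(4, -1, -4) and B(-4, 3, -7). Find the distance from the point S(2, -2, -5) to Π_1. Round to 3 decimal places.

1.294

EC = (8, -10, -6), EB = (0, -6, -9); a normal to Π_1 is EC × EB = (54, 72, -48).
Using E: Π_1 has equation 54x + 72y - 48z = 336.
n·S − d = (54)·(2) + (72)·(-2) + (-48)·(-5) − 336 = -132; |n| = √10404.
Distance = |-132| / √10404 = 132/√10404 ≈ 1.294.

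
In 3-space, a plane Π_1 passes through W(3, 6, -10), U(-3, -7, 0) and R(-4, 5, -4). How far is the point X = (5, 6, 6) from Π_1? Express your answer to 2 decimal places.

13.12

WU = (-6, -13, 10), WR = (-7, -1, 6); a normal to Π_1 is WU × WR = (-68, -34, -85).
Using W: Π_1 has equation -68x - 34y - 85z = 442.
n·X − d = (-68)·(5) + (-34)·(6) + (-85)·(6) − 442 = -1496; |n| = √13005.
Distance = |-1496| / √13005 = 1496/√13005 ≈ 13.12.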